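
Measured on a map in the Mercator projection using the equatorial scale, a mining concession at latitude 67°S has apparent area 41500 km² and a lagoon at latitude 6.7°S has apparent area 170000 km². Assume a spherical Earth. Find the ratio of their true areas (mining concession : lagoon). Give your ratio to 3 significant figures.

0.0378

On Mercator the areal scale is sec²φ, so true area = apparent × cos²φ.
True area of mining concession: 41500 × cos²(67°) = 41500 × 0.1527 = 6336 km².
True area of lagoon: 170000 × cos²(6.7°) = 170000 × 0.9864 = 167700 km².
Ratio = 6336 / 167700 ≈ 0.0378.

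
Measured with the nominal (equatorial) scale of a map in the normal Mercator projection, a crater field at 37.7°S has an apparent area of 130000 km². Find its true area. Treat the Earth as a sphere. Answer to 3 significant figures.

The Mercator projection is conformal; its linear scale factor is the same in every direction and equals sec φ = 1/cos φ.
Areal scale = k² = sec²φ = 1/cos²(37.7°) = 1/0.7912² = 1.597.
True area = apparent / (areal scale) = 130000 / 1.597 ≈ 81400 km².

81400 km²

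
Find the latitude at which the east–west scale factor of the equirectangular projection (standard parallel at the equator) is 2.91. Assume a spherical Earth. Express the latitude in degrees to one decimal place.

69.9°

Plate carrée: h = 1, k = sec φ along parallels.
sec φ = 2.91  ⇒  cos φ = 0.3436  ⇒  φ ≈ 69.9°.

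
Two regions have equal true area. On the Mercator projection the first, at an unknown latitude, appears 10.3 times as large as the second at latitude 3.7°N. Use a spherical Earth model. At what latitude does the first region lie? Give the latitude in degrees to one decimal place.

71.9°

On Mercator, (apparent₁)/(apparent₂) = sec²φ₁ / sec²φ₂ when true areas are equal.
cos²φ₂ / cos²φ₁ = 10.3  ⇒  cos φ₁ = cos 3.7° / √10.3 = 0.9979/3.209 = 0.3109.
φ₁ = arccos(0.3109) ≈ 71.9°.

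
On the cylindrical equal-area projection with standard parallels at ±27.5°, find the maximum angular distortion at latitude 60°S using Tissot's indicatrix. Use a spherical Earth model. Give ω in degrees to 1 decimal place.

62.4°

A cylindrical equal-area projection with standard parallel φ₀ has meridian scale h = cos φ / cos φ₀ and parallel scale k = cos φ₀ / cos φ (so areas are preserved, h·k = 1).
At 60°: h = 0.5637, k = 1.774; principal scales a = 1.774, b = 0.5637.
sin(ω/2) = (a − b)/(a + b) = 1.210/2.338 = 0.5177, so ω = 2 arcsin(0.5177) ≈ 62.4°.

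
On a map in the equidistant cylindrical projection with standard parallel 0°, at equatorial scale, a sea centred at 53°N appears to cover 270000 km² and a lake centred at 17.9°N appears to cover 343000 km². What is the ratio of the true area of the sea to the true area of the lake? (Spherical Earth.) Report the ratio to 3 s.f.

On the plate carrée, areal scale = h·k = 1 × sec φ, so true area = apparent × cos φ.
True area of sea: 270000 × cos(53°) = 270000 × 0.6018 = 162500 km².
True area of lake: 343000 × cos(17.9°) = 343000 × 0.9516 = 326400 km².
Ratio = 162500 / 326400 ≈ 0.498.

0.498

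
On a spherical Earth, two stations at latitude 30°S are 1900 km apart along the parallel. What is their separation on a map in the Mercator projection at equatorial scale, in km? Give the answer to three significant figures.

2190 km

Mercator is conformal, so the point scale is isotropic: h = k = sec φ = 1/cos φ.
Along the parallel, k = sec 30° = 1/0.8660 = 1.155.
Map distance = 1900 × 1.155 ≈ 2190 km.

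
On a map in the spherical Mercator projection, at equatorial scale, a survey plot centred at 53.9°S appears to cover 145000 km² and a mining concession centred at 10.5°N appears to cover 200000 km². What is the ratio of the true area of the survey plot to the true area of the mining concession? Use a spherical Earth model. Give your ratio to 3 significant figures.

On Mercator the areal scale is sec²φ, so true area = apparent × cos²φ.
True area of survey plot: 145000 × cos²(53.9°) = 145000 × 0.3472 = 50340 km².
True area of mining concession: 200000 × cos²(10.5°) = 200000 × 0.9668 = 193400 km².
Ratio = 50340 / 193400 ≈ 0.260.

0.260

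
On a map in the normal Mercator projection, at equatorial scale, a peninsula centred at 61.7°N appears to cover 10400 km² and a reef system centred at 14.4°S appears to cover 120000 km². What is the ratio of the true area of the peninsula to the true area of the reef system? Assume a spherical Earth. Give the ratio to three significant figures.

On Mercator the areal scale is sec²φ, so true area = apparent × cos²φ.
True area of peninsula: 10400 × cos²(61.7°) = 10400 × 0.2248 = 2338 km².
True area of reef system: 120000 × cos²(14.4°) = 120000 × 0.9382 = 112600 km².
Ratio = 2338 / 112600 ≈ 0.0208.

0.0208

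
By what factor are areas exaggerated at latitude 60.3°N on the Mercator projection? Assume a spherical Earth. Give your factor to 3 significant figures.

4.07

The Mercator projection is conformal; its linear scale factor is the same in every direction and equals sec φ = 1/cos φ.
Areal scale = k² = sec²φ = 1/cos²(60.3°) = 1/0.4955² = 4.074.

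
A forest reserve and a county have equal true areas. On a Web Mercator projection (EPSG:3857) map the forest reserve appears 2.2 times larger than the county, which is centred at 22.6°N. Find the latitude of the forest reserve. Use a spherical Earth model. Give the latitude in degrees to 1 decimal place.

On Mercator, (apparent₁)/(apparent₂) = sec²φ₁ / sec²φ₂ when true areas are equal.
cos²φ₂ / cos²φ₁ = 2.2  ⇒  cos φ₁ = cos 22.6° / √2.2 = 0.9232/1.483 = 0.6224.
φ₁ = arccos(0.6224) ≈ 51.5°.

51.5°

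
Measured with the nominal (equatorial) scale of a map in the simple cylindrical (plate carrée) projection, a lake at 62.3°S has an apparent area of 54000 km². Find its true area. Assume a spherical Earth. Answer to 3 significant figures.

25100 km²

In the plate carrée (x = Rλ, y = Rφ), meridians are true-scale (h = 1) and parallels are stretched by k = sec φ.
Areal scale = h·k = 1 × sec φ; at 62.3°, h = 1.000, k = 2.151, so h·k = 2.151.
True area = apparent / (areal scale) = 54000 / 2.151 ≈ 25100 km².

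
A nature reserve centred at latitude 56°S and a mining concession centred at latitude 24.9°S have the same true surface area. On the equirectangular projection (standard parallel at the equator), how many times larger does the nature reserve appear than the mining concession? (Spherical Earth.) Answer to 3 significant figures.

Plate carrée maps x = Rλ, y = Rφ. The meridian scale is h = 1 and the parallel scale is k = 1/cos φ = sec φ.
Areal scale at 56°: h·k = 1.000 × 1.788 = 1.788.
Areal scale at 24.9°: h·k = 1.000 × 1.102 = 1.102.
Ratio = 1.788/1.102 ≈ 1.62.

1.62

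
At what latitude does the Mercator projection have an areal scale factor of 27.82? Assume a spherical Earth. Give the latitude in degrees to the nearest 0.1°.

Mercator areal scale is sec²φ.
sec²φ = 27.82  ⇒  cos²φ = 0.03595  ⇒  cos φ = 0.1896.
φ = arccos(0.1896) ≈ 79.1°.

79.1°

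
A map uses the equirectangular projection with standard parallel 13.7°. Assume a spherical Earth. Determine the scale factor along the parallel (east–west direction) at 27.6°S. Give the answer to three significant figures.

With standard parallel φ₀ = 13.7°, the equirectangular projection gives x = Rλ cos φ₀, y = Rφ, so h = 1 and k = cos 13.7° / cos φ.
k = cos 13.7° / cos 27.6° = 0.9715/0.8862 = 1.096.

1.10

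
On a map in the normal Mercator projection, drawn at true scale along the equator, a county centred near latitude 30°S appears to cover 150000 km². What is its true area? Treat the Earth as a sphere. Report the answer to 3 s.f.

The Mercator projection is conformal; its linear scale factor is the same in every direction and equals sec φ = 1/cos φ.
Areal scale = k² = sec²φ = 1/cos²(30°) = 1/0.8660² = 1.333.
True area = apparent / (areal scale) = 150000 / 1.333 ≈ 112000 km².

112000 km²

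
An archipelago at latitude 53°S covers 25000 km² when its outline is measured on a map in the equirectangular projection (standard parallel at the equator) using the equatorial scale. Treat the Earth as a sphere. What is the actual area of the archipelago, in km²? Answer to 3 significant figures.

15000 km²

For the equirectangular projection with φ₀ = 0 (plate carrée), h = 1 along meridians and k = sec φ along parallels.
Areal scale = h·k = 1 × sec φ; at 53°, h = 1.000, k = 1.662, so h·k = 1.662.
True area = apparent / (areal scale) = 25000 / 1.662 ≈ 15000 km².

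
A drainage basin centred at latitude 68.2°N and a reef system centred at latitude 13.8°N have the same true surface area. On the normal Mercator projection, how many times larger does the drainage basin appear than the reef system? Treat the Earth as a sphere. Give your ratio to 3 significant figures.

Mercator areal scale is sec²φ.
At 68.2°: sec²(68.2°) = 1/0.3714² = 7.251.
At 13.8°: sec²(13.8°) = 1/0.9711² = 1.060.
Ratio = 7.251/1.060 = cos²(13.8°)/cos²(68.2°) ≈ 6.84.

6.84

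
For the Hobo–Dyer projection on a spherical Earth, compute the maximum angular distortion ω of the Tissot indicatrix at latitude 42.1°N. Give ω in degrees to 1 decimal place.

Hobo–Dyer is a cylindrical equal-area projection with standard parallels at ±37.5°. Cylindrical equal-area (φ₀ = 37.5°): h = cos φ / cos 37.5° along meridians, k = cos 37.5° / cos φ along parallels; h·k = 1.
At 42.1°: h = 0.9352, k = 1.069; principal scales a = 1.069, b = 0.9352.
sin(ω/2) = (a − b)/(a + b) = 0.1340/2.004 = 0.06685, so ω = 2 arcsin(0.06685) ≈ 7.7°.

7.7°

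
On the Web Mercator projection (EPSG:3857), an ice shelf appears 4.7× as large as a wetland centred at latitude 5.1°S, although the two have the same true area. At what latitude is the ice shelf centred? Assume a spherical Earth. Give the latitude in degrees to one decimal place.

62.6°

On Mercator, (apparent₁)/(apparent₂) = sec²φ₁ / sec²φ₂ when true areas are equal.
cos²φ₂ / cos²φ₁ = 4.7  ⇒  cos φ₁ = cos 5.1° / √4.7 = 0.9960/2.168 = 0.4594.
φ₁ = arccos(0.4594) ≈ 62.6°.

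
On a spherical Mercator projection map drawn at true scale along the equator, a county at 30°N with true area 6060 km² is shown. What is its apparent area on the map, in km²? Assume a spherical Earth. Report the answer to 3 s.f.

8080 km²

For Mercator, h = k = sec φ (a conformal cylindrical projection has a single point scale, 1/cos φ).
Areal scale = k² = sec²φ = 1/cos²(30°) = 1/0.8660² = 1.333.
Apparent area = 6060 × 1.333 ≈ 8080 km².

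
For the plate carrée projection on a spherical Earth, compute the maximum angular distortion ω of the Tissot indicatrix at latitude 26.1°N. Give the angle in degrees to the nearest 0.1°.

For the equirectangular projection with φ₀ = 0 (plate carrée), h = 1 along meridians and k = sec φ along parallels.
At 26.1°: h = 1.000, k = 1.114; principal scales a = 1.114, b = 1.000.
sin(ω/2) = (a − b)/(a + b) = 0.1136/2.114 = 0.05373, so ω = 2 arcsin(0.05373) ≈ 6.2°.

6.2°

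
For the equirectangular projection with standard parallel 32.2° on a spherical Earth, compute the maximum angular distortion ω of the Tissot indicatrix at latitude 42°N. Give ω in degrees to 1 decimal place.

In the equirectangular projection with standard parallel φ₀ = 32.2° (x = Rλ cos φ₀, y = Rφ), meridians are true-scale (h = 1) and the parallel scale is k = cos φ₀ / cos φ.
At 42°: h = 1.000, k = 1.139; principal scales a = 1.139, b = 1.000.
sin(ω/2) = (a − b)/(a + b) = 0.1387/2.139 = 0.06484, so ω = 2 arcsin(0.06484) ≈ 7.4°.

7.4°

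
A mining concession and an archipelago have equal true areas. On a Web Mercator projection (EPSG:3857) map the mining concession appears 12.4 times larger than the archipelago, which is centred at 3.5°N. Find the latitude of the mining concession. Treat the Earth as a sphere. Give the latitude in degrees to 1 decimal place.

Mercator areal scale is sec²φ, so apparent-area ratio = sec²φ₁ / sec²φ₂ = cos²φ₂ / cos²φ₁.
cos²φ₂ / cos²φ₁ = 12.4  ⇒  cos φ₁ = cos 3.5° / √12.4 = 0.9981/3.521 = 0.2835.
φ₁ = arccos(0.2835) ≈ 73.5°.

73.5°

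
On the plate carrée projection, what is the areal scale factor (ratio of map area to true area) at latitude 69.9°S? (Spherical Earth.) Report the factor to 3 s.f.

2.91

For the equirectangular projection with φ₀ = 0 (plate carrée), h = 1 along meridians and k = sec φ along parallels.
Areal scale = h·k = 1 × sec φ; at 69.9°, h = 1.000, k = 2.910, so h·k = 2.910.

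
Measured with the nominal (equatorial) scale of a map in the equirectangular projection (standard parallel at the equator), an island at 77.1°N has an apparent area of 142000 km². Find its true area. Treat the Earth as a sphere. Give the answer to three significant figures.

31700 km²

Plate carrée maps x = Rλ, y = Rφ. The meridian scale is h = 1 and the parallel scale is k = 1/cos φ = sec φ.
Areal scale = h·k = 1 × sec φ; at 77.1°, h = 1.000, k = 4.479, so h·k = 4.479.
True area = apparent / (areal scale) = 142000 / 4.479 ≈ 31700 km².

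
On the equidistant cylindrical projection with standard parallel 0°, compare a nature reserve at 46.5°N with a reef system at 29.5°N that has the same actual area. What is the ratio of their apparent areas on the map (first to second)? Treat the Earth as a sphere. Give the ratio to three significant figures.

Plate carrée maps x = Rλ, y = Rφ. The meridian scale is h = 1 and the parallel scale is k = 1/cos φ = sec φ.
Areal scale at 46.5°: h·k = 1.000 × 1.453 = 1.453.
Areal scale at 29.5°: h·k = 1.000 × 1.149 = 1.149.
Ratio = 1.453/1.149 ≈ 1.26.

1.26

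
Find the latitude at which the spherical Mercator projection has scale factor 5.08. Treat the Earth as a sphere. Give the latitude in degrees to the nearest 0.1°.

Mercator scale is k = sec φ = 1/cos φ.
1/cos φ = 5.08  ⇒  cos φ = 0.1969  ⇒  φ = arccos(0.1969) ≈ 78.6°.

78.6°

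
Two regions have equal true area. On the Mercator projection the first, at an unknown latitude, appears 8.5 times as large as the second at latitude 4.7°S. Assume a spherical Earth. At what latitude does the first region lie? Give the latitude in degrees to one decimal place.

70.0°

For equal true areas on Mercator, apparent areas scale as sec²φ, so the ratio is cos²φ₂ / cos²φ₁.
cos²φ₂ / cos²φ₁ = 8.5  ⇒  cos φ₁ = cos 4.7° / √8.5 = 0.9966/2.915 = 0.3418.
φ₁ = arccos(0.3418) ≈ 70.0°.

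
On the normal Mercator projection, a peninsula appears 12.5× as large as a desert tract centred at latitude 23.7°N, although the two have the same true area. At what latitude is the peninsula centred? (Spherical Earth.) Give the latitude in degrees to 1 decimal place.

75.0°

On Mercator, (apparent₁)/(apparent₂) = sec²φ₁ / sec²φ₂ when true areas are equal.
cos²φ₂ / cos²φ₁ = 12.5  ⇒  cos φ₁ = cos 23.7° / √12.5 = 0.9157/3.536 = 0.2590.
φ₁ = arccos(0.2590) ≈ 75.0°.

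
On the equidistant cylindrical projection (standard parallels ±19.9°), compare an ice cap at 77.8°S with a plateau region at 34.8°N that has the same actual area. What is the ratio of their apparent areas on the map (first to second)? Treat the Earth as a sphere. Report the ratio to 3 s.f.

3.89

The equidistant cylindrical projection with φ₀ = 19.9° has h = 1 (meridians true) and k = cos φ₀ / cos φ along parallels.
Areal scale at 77.8°: h·k = 1.000 × 4.449 = 4.449.
Areal scale at 34.8°: h·k = 1.000 × 1.145 = 1.145.
Ratio = 4.449/1.145 ≈ 3.89.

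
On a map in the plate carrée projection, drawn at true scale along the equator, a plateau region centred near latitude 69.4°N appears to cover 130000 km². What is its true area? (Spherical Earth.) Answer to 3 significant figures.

45700 km²

In the plate carrée (x = Rλ, y = Rφ), meridians are true-scale (h = 1) and parallels are stretched by k = sec φ.
Areal scale = h·k = 1 × sec φ; at 69.4°, h = 1.000, k = 2.842, so h·k = 2.842.
True area = apparent / (areal scale) = 130000 / 2.842 ≈ 45700 km².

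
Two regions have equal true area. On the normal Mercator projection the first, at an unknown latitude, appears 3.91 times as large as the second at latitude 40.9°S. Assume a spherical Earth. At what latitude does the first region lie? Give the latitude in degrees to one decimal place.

For equal true areas on Mercator, apparent areas scale as sec²φ, so the ratio is cos²φ₂ / cos²φ₁.
cos²φ₂ / cos²φ₁ = 3.91  ⇒  cos φ₁ = cos 40.9° / √3.91 = 0.7559/1.977 = 0.3823.
φ₁ = arccos(0.3823) ≈ 67.5°.

67.5°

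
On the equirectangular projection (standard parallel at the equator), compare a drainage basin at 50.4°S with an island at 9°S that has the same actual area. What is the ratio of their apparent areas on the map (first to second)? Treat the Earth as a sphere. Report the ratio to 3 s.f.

1.55

Plate carrée maps x = Rλ, y = Rφ. The meridian scale is h = 1 and the parallel scale is k = 1/cos φ = sec φ.
Areal scale at 50.4°: h·k = 1.000 × 1.569 = 1.569.
Areal scale at 9°: h·k = 1.000 × 1.012 = 1.012.
Ratio = 1.569/1.012 ≈ 1.55.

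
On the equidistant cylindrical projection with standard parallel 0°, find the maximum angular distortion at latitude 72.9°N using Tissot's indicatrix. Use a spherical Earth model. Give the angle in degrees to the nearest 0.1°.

In the plate carrée (x = Rλ, y = Rφ), meridians are true-scale (h = 1) and parallels are stretched by k = sec φ.
At 72.9°: h = 1.000, k = 3.401; principal scales a = 3.401, b = 1.000.
sin(ω/2) = (a − b)/(a + b) = 2.401/4.401 = 0.5455, so ω = 2 arcsin(0.5455) ≈ 66.1°.

66.1°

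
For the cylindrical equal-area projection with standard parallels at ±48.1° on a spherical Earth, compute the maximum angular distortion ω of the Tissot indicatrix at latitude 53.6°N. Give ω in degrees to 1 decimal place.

For cylindrical equal-area with standard parallel φ₀, h = cos φ / cos φ₀ and k = cos φ₀ / cos φ, so h·k = 1.
At 53.6°: h = 0.8886, k = 1.125; principal scales a = 1.125, b = 0.8886.
sin(ω/2) = (a − b)/(a + b) = 0.2368/2.014 = 0.1176, so ω = 2 arcsin(0.1176) ≈ 13.5°.

13.5°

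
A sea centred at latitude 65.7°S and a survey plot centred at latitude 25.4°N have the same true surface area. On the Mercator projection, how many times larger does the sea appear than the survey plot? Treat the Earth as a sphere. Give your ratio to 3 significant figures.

Mercator is conformal with k = sec φ, so areal scale = k² = sec²φ.
At 65.7°: sec²(65.7°) = 1/0.4115² = 5.905.
At 25.4°: sec²(25.4°) = 1/0.9033² = 1.225.
Ratio = 5.905/1.225 = cos²(25.4°)/cos²(65.7°) ≈ 4.82.

4.82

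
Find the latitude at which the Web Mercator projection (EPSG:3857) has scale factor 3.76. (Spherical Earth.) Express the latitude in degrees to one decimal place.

Mercator scale is k = sec φ = 1/cos φ.
1/cos φ = 3.76  ⇒  cos φ = 0.2660  ⇒  φ = arccos(0.2660) ≈ 74.6°.

74.6°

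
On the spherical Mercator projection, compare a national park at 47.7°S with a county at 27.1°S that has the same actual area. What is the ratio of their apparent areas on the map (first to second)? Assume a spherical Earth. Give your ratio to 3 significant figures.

1.75

On Mercator, area is exaggerated by sec²φ = 1/cos²φ.
At 47.7°: sec²(47.7°) = 1/0.6730² = 2.208.
At 27.1°: sec²(27.1°) = 1/0.8902² = 1.262.
Ratio = 2.208/1.262 = cos²(27.1°)/cos²(47.7°) ≈ 1.75.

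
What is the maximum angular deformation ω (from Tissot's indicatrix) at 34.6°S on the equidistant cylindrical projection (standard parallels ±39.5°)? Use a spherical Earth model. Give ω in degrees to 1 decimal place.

3.7°

With standard parallel φ₀ = 39.5°, the equirectangular projection gives x = Rλ cos φ₀, y = Rφ, so h = 1 and k = cos 39.5° / cos φ.
At 34.6°: h = 1.000, k = 0.9374; principal scales a = 1.000, b = 0.9374.
sin(ω/2) = (a − b)/(a + b) = 0.06258/1.937 = 0.03230, so ω = 2 arcsin(0.03230) ≈ 3.7°.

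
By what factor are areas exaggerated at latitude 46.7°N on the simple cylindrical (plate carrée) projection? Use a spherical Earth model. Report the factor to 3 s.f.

In the plate carrée (x = Rλ, y = Rφ), meridians are true-scale (h = 1) and parallels are stretched by k = sec φ.
Areal scale = h·k = 1 × sec φ; at 46.7°, h = 1.000, k = 1.458, so h·k = 1.458.

1.46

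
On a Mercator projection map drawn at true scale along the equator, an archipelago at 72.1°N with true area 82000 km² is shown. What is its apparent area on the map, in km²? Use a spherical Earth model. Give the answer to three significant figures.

Mercator is conformal, so the point scale is isotropic: h = k = sec φ = 1/cos φ.
Areal scale = k² = sec²φ = 1/cos²(72.1°) = 1/0.3074² = 10.59.
Apparent area = 82000 × 10.59 ≈ 868000 km².

868000 km²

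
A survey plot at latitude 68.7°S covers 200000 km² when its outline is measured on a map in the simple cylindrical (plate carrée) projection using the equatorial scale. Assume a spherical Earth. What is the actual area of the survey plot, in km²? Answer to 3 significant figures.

In the plate carrée (x = Rλ, y = Rφ), meridians are true-scale (h = 1) and parallels are stretched by k = sec φ.
Areal scale = h·k = 1 × sec φ; at 68.7°, h = 1.000, k = 2.753, so h·k = 2.753.
True area = apparent / (areal scale) = 200000 / 2.753 ≈ 72700 km².

72700 km²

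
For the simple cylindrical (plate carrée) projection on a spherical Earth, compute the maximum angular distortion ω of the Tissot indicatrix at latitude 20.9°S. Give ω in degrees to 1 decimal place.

3.9°

For the equirectangular projection with φ₀ = 0 (plate carrée), h = 1 along meridians and k = sec φ along parallels.
At 20.9°: h = 1.000, k = 1.070; principal scales a = 1.070, b = 1.000.
sin(ω/2) = (a − b)/(a + b) = 0.07043/2.070 = 0.03402, so ω = 2 arcsin(0.03402) ≈ 3.9°.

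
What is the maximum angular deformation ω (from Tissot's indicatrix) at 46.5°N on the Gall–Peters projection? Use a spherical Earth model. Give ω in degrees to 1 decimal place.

3.1°

The Gall–Peters projection is cylindrical equal-area with φ₀ = 45°. Cylindrical equal-area (φ₀ = 45°): h = cos φ / cos 45° along meridians, k = cos 45° / cos φ along parallels; h·k = 1.
At 46.5°: h = 0.9735, k = 1.027; principal scales a = 1.027, b = 0.9735.
sin(ω/2) = (a − b)/(a + b) = 0.05376/2.001 = 0.02687, so ω = 2 arcsin(0.02687) ≈ 3.1°.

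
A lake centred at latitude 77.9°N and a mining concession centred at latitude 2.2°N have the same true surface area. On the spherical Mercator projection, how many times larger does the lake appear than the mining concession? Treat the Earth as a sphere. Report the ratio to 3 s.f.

22.7

On Mercator, area is exaggerated by sec²φ = 1/cos²φ.
At 77.9°: sec²(77.9°) = 1/0.2096² = 22.76.
At 2.2°: sec²(2.2°) = 1/0.9993² = 1.001.
Ratio = 22.76/1.001 = cos²(2.2°)/cos²(77.9°) ≈ 22.7.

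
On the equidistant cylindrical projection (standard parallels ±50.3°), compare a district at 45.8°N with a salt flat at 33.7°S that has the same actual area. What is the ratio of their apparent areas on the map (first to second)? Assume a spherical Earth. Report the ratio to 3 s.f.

The equidistant cylindrical projection with φ₀ = 50.3° has h = 1 (meridians true) and k = cos φ₀ / cos φ along parallels.
Areal scale at 45.8°: h·k = 1.000 × 0.9162 = 0.9162.
Areal scale at 33.7°: h·k = 1.000 × 0.7678 = 0.7678.
Ratio = 0.9162/0.7678 ≈ 1.19.

1.19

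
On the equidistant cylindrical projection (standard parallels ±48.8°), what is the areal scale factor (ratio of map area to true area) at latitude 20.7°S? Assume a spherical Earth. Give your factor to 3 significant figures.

With standard parallel φ₀ = 48.8°, the equirectangular projection gives x = Rλ cos φ₀, y = Rφ, so h = 1 and k = cos 48.8° / cos φ.
Areal scale = h·k = 1 × cos φ₀ / cos φ; at 20.7°, h = 1.000, k = 0.7041, so h·k = 0.7041.

0.704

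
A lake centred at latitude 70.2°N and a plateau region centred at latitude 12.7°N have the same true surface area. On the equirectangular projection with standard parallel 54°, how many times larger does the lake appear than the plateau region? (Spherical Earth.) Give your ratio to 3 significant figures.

2.88

The equidistant cylindrical projection with φ₀ = 54° has h = 1 (meridians true) and k = cos φ₀ / cos φ along parallels.
Areal scale at 70.2°: h·k = 1.000 × 1.735 = 1.735.
Areal scale at 12.7°: h·k = 1.000 × 0.6025 = 0.6025.
Ratio = 1.735/0.6025 ≈ 2.88.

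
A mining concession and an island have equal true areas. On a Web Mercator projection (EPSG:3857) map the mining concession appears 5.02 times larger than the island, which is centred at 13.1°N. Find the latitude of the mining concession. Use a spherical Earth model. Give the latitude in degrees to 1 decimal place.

64.2°

On Mercator, (apparent₁)/(apparent₂) = sec²φ₁ / sec²φ₂ when true areas are equal.
cos²φ₂ / cos²φ₁ = 5.02  ⇒  cos φ₁ = cos 13.1° / √5.02 = 0.9740/2.241 = 0.4347.
φ₁ = arccos(0.4347) ≈ 64.2°.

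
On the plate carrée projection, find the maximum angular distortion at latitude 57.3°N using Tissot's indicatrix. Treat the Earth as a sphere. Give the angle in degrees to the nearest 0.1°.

For the equirectangular projection with φ₀ = 0 (plate carrée), h = 1 along meridians and k = sec φ along parallels.
At 57.3°: h = 1.000, k = 1.851; principal scales a = 1.851, b = 1.000.
sin(ω/2) = (a − b)/(a + b) = 0.8510/2.851 = 0.2985, so ω = 2 arcsin(0.2985) ≈ 34.7°.

34.7°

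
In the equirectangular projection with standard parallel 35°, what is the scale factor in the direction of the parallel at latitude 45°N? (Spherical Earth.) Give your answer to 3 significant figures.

With standard parallel φ₀ = 35°, the equirectangular projection gives x = Rλ cos φ₀, y = Rφ, so h = 1 and k = cos 35° / cos φ.
k = cos 35° / cos 45° = 0.8192/0.7071 = 1.158.

1.16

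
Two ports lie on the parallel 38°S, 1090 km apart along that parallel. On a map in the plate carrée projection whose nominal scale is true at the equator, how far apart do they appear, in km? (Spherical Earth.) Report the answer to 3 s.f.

Plate carrée maps x = Rλ, y = Rφ. The meridian scale is h = 1 and the parallel scale is k = 1/cos φ = sec φ.
Along the parallel, k = sec 38° = 1/0.7880 = 1.269.
Map distance = 1090 × 1.269 ≈ 1380 km.

1380 km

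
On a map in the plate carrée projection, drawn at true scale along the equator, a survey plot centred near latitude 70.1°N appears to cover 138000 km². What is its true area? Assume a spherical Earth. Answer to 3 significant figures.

47000 km²

In the plate carrée (x = Rλ, y = Rφ), meridians are true-scale (h = 1) and parallels are stretched by k = sec φ.
Areal scale = h·k = 1 × sec φ; at 70.1°, h = 1.000, k = 2.938, so h·k = 2.938.
True area = apparent / (areal scale) = 138000 / 2.938 ≈ 47000 km².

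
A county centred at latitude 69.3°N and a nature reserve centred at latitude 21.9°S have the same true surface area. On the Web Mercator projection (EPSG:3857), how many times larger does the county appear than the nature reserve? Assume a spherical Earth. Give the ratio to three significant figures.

Mercator areal scale is sec²φ.
At 69.3°: sec²(69.3°) = 1/0.3535² = 8.004.
At 21.9°: sec²(21.9°) = 1/0.9278² = 1.162.
Ratio = 8.004/1.162 = cos²(21.9°)/cos²(69.3°) ≈ 6.89.

6.89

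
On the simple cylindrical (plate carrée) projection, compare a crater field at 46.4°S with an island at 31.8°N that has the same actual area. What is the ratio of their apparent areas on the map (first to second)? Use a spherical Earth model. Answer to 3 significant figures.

1.23

In the plate carrée (x = Rλ, y = Rφ), meridians are true-scale (h = 1) and parallels are stretched by k = sec φ.
Areal scale at 46.4°: h·k = 1.000 × 1.450 = 1.450.
Areal scale at 31.8°: h·k = 1.000 × 1.177 = 1.177.
Ratio = 1.450/1.177 ≈ 1.23.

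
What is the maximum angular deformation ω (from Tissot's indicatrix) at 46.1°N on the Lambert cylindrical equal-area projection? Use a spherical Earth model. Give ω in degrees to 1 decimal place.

The Lambert cylindrical equal-area projection is the cylindrical equal-area projection with its standard parallel at the equator (φ₀ = 0). A cylindrical equal-area projection with standard parallel φ₀ has meridian scale h = cos φ / cos φ₀ and parallel scale k = cos φ₀ / cos φ (so areas are preserved, h·k = 1).
At 46.1°: h = 0.6934, k = 1.442; principal scales a = 1.442, b = 0.6934.
sin(ω/2) = (a − b)/(a + b) = 0.7488/2.136 = 0.3506, so ω = 2 arcsin(0.3506) ≈ 41.0°.

41.0°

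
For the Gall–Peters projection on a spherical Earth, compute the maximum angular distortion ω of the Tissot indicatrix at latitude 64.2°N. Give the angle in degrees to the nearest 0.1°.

53.5°

The Gall–Peters projection is cylindrical equal-area with φ₀ = 45°. A cylindrical equal-area projection with standard parallel φ₀ has meridian scale h = cos φ / cos φ₀ and parallel scale k = cos φ₀ / cos φ (so areas are preserved, h·k = 1).
At 64.2°: h = 0.6155, k = 1.625; principal scales a = 1.625, b = 0.6155.
sin(ω/2) = (a − b)/(a + b) = 1.009/2.240 = 0.4505, so ω = 2 arcsin(0.4505) ≈ 53.5°.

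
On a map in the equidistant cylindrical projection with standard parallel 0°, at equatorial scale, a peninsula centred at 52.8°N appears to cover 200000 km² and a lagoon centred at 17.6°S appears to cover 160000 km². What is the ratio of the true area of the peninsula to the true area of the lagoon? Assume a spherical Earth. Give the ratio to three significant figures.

Plate carrée has h = 1 and k = sec φ, giving areal scale sec φ; true area = (apparent area) · cos φ.
True area of peninsula: 200000 × cos(52.8°) = 200000 × 0.6046 = 120900 km².
True area of lagoon: 160000 × cos(17.6°) = 160000 × 0.9532 = 152500 km².
Ratio = 120900 / 152500 ≈ 0.793.

0.793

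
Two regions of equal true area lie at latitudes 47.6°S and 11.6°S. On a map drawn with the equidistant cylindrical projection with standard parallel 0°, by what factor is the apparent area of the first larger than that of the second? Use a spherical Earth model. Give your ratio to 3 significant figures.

Plate carrée maps x = Rλ, y = Rφ. The meridian scale is h = 1 and the parallel scale is k = 1/cos φ = sec φ.
Areal scale at 47.6°: h·k = 1.000 × 1.483 = 1.483.
Areal scale at 11.6°: h·k = 1.000 × 1.021 = 1.021.
Ratio = 1.483/1.021 ≈ 1.45.

1.45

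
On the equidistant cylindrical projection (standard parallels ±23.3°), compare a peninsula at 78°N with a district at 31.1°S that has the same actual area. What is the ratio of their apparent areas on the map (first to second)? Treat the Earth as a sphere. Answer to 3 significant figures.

4.12

The equidistant cylindrical projection with φ₀ = 23.3° has h = 1 (meridians true) and k = cos φ₀ / cos φ along parallels.
Areal scale at 78°: h·k = 1.000 × 4.417 = 4.417.
Areal scale at 31.1°: h·k = 1.000 × 1.073 = 1.073.
Ratio = 4.417/1.073 ≈ 4.12.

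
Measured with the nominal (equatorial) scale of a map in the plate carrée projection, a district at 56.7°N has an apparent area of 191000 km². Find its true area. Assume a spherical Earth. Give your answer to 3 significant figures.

105000 km²

Plate carrée maps x = Rλ, y = Rφ. The meridian scale is h = 1 and the parallel scale is k = 1/cos φ = sec φ.
Areal scale = h·k = 1 × sec φ; at 56.7°, h = 1.000, k = 1.821, so h·k = 1.821.
True area = apparent / (areal scale) = 191000 / 1.821 ≈ 105000 km².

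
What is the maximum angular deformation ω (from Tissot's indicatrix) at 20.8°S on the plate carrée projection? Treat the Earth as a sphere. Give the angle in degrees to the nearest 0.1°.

Plate carrée maps x = Rλ, y = Rφ. The meridian scale is h = 1 and the parallel scale is k = 1/cos φ = sec φ.
At 20.8°: h = 1.000, k = 1.070; principal scales a = 1.070, b = 1.000.
sin(ω/2) = (a − b)/(a + b) = 0.06972/2.070 = 0.03368, so ω = 2 arcsin(0.03368) ≈ 3.9°.

3.9°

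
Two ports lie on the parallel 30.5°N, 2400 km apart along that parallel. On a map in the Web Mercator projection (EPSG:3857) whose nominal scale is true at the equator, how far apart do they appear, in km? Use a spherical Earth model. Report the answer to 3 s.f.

For Mercator, h = k = sec φ (a conformal cylindrical projection has a single point scale, 1/cos φ).
Along the parallel, k = sec 30.5° = 1/0.8616 = 1.161.
Map distance = 2400 × 1.161 ≈ 2790 km.

2790 km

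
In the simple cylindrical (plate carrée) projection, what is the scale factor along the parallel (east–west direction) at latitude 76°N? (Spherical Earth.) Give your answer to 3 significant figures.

Plate carrée maps x = Rλ, y = Rφ. The meridian scale is h = 1 and the parallel scale is k = 1/cos φ = sec φ.
k = 1/cos 76° = 1/0.2419 = 4.134.

4.13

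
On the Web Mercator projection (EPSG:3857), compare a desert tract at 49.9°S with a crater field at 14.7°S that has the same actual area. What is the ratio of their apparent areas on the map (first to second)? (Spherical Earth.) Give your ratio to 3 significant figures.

On Mercator, area is exaggerated by sec²φ = 1/cos²φ.
At 49.9°: sec²(49.9°) = 1/0.6441² = 2.410.
At 14.7°: sec²(14.7°) = 1/0.9673² = 1.069.
Ratio = 2.410/1.069 = cos²(14.7°)/cos²(49.9°) ≈ 2.26.

2.26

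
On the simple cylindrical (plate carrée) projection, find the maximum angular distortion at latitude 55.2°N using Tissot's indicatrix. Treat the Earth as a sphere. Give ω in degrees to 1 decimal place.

Plate carrée maps x = Rλ, y = Rφ. The meridian scale is h = 1 and the parallel scale is k = 1/cos φ = sec φ.
At 55.2°: h = 1.000, k = 1.752; principal scales a = 1.752, b = 1.000.
sin(ω/2) = (a − b)/(a + b) = 0.7522/2.752 = 0.2733, so ω = 2 arcsin(0.2733) ≈ 31.7°.

31.7°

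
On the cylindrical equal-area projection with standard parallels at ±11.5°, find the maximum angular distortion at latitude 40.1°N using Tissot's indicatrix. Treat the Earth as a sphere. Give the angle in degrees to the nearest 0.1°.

28.1°

A cylindrical equal-area projection with standard parallel φ₀ has meridian scale h = cos φ / cos φ₀ and parallel scale k = cos φ₀ / cos φ (so areas are preserved, h·k = 1).
At 40.1°: h = 0.7806, k = 1.281; principal scales a = 1.281, b = 0.7806.
sin(ω/2) = (a − b)/(a + b) = 0.5005/2.062 = 0.2428, so ω = 2 arcsin(0.2428) ≈ 28.1°.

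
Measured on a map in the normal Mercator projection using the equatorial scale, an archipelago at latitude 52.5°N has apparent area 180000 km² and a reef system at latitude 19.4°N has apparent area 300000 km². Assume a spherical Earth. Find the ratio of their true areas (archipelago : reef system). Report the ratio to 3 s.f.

0.250

Mercator's areal exaggeration is sec²φ; hence true area = (apparent area) · cos²φ.
True area of archipelago: 180000 × cos²(52.5°) = 180000 × 0.3706 = 66710 km².
True area of reef system: 300000 × cos²(19.4°) = 300000 × 0.8897 = 266900 km².
Ratio = 66710 / 266900 ≈ 0.250.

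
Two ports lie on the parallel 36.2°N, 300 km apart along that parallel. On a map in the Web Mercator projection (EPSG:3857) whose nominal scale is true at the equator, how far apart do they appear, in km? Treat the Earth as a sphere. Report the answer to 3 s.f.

372 km

Mercator is conformal, so the point scale is isotropic: h = k = sec φ = 1/cos φ.
Along the parallel, k = sec 36.2° = 1/0.8070 = 1.239.
Map distance = 300 × 1.239 ≈ 372 km.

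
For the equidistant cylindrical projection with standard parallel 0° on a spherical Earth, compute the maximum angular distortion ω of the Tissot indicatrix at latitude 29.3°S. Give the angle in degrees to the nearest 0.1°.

Plate carrée maps x = Rλ, y = Rφ. The meridian scale is h = 1 and the parallel scale is k = 1/cos φ = sec φ.
At 29.3°: h = 1.000, k = 1.147; principal scales a = 1.147, b = 1.000.
sin(ω/2) = (a − b)/(a + b) = 0.1467/2.147 = 0.06834, so ω = 2 arcsin(0.06834) ≈ 7.8°.

7.8°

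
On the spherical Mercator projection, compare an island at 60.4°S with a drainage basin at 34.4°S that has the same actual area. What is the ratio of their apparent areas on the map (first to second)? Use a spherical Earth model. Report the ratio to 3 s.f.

Mercator is conformal with k = sec φ, so areal scale = k² = sec²φ.
At 60.4°: sec²(60.4°) = 1/0.4939² = 4.099.
At 34.4°: sec²(34.4°) = 1/0.8251² = 1.469.
Ratio = 4.099/1.469 = cos²(34.4°)/cos²(60.4°) ≈ 2.79.

2.79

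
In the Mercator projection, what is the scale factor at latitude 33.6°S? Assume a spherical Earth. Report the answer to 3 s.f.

1.20

Mercator is conformal, so the point scale is isotropic: h = k = sec φ = 1/cos φ.
k = 1/cos 33.6° = 1/0.8329 = 1.201.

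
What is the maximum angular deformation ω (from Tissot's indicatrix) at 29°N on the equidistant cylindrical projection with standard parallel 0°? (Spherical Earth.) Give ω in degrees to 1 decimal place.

For the equirectangular projection with φ₀ = 0 (plate carrée), h = 1 along meridians and k = sec φ along parallels.
At 29°: h = 1.000, k = 1.143; principal scales a = 1.143, b = 1.000.
sin(ω/2) = (a − b)/(a + b) = 0.1434/2.143 = 0.06688, so ω = 2 arcsin(0.06688) ≈ 7.7°.

7.7°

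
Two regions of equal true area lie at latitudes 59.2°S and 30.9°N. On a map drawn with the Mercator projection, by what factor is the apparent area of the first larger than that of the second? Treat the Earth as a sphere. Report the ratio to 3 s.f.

On Mercator, area is exaggerated by sec²φ = 1/cos²φ.
At 59.2°: sec²(59.2°) = 1/0.5120² = 3.814.
At 30.9°: sec²(30.9°) = 1/0.8581² = 1.358.
Ratio = 3.814/1.358 = cos²(30.9°)/cos²(59.2°) ≈ 2.81.

2.81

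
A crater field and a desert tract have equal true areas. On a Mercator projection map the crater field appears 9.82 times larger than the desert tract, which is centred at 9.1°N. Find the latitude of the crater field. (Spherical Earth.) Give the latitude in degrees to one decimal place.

On Mercator, (apparent₁)/(apparent₂) = sec²φ₁ / sec²φ₂ when true areas are equal.
cos²φ₂ / cos²φ₁ = 9.82  ⇒  cos φ₁ = cos 9.1° / √9.82 = 0.9874/3.134 = 0.3151.
φ₁ = arccos(0.3151) ≈ 71.6°.

71.6°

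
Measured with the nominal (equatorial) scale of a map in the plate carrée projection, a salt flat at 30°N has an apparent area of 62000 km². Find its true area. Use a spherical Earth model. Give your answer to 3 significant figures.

For the equirectangular projection with φ₀ = 0 (plate carrée), h = 1 along meridians and k = sec φ along parallels.
Areal scale = h·k = 1 × sec φ; at 30°, h = 1.000, k = 1.155, so h·k = 1.155.
True area = apparent / (areal scale) = 62000 / 1.155 ≈ 53700 km².

53700 km²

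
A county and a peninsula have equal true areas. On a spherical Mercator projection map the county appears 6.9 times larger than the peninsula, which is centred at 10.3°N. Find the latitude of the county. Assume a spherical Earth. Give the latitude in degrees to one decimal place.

On Mercator, (apparent₁)/(apparent₂) = sec²φ₁ / sec²φ₂ when true areas are equal.
cos²φ₂ / cos²φ₁ = 6.9  ⇒  cos φ₁ = cos 10.3° / √6.9 = 0.9839/2.627 = 0.3746.
φ₁ = arccos(0.3746) ≈ 68.0°.

68.0°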